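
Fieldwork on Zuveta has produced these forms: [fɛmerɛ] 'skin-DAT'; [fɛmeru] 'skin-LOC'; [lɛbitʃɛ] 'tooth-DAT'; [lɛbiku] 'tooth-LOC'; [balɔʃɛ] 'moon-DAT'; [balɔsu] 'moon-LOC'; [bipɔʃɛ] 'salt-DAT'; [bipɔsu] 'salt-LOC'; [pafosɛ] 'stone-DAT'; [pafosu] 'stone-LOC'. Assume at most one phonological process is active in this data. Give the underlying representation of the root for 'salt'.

The root 'salt' surfaces as [bipɔʃɛ] and [bipɔsu], with a stem-final [ʃ] ~ [s] alternation.
The stem 'stone' ([pafosɛ], [pafosu]) shows [s] unchanged in both environments, so [s] cannot be basic with [ʃ] derived before the DAT suffix.
Therefore /ʃ/ is basic and [s] is derived by depalatalization (palato-alveolar /tʃ/ and /ʃ/ become [k] and [s] when no front vowel follows).

/bipɔʃ/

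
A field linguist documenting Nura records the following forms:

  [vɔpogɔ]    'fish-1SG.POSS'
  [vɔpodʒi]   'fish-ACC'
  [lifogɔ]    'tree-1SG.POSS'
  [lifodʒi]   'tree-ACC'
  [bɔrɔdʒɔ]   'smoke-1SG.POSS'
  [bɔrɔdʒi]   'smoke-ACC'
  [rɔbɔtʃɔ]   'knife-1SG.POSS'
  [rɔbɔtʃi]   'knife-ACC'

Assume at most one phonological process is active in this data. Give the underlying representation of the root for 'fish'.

The stem for 'fish' ends in [g] in [vɔpogɔ] but [dʒ] in [vɔpodʒi].
If /dʒ/ were underlying and a rule turned it into [g] before the 1SG.POSS suffix, 'smoke' would also alternate; but it has [dʒ] in both [bɔrɔdʒɔ] and [bɔrɔdʒi].
Therefore /g/ is basic and [dʒ] is derived by palatalization before a front vowel (/g/ becomes palato-alveolar [dʒ] before a front vowel).
The underlying form of 'fish' is therefore /vɔpog/.

/vɔpog/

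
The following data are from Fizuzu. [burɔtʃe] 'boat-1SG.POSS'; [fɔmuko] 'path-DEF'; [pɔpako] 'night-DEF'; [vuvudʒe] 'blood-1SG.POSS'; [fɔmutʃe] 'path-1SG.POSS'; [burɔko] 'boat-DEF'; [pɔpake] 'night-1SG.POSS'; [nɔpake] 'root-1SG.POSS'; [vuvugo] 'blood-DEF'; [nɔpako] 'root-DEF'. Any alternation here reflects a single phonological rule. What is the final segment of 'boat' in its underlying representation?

/tʃ/

The stem for 'boat' ends in [tʃ] in [burɔtʃe] but [k] in [burɔko].
Compare 'root', with invariant [k] in [nɔpake] and [nɔpako]: an analysis with underlying /k/ and a rule producing [tʃ] before the 1SG.POSS suffix would wrongly predict alternation here too.
The alternation reflects depalatalization: palato-alveolar /tʃ/ and /dʒ/ become [k] and [g] when no front vowel follows. /tʃ/ is underlying.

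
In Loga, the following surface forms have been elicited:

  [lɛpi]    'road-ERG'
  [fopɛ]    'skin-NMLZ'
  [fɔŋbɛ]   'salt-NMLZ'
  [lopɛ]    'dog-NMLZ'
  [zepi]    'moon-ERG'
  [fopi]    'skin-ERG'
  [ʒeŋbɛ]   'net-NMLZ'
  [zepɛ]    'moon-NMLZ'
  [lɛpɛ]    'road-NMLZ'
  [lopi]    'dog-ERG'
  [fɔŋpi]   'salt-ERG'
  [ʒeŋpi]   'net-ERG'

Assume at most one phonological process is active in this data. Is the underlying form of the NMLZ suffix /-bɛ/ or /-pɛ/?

The NMLZ morpheme has two allomorphs, [-bɛ] and [-pɛ].
The ERG suffix, which begins with [p], is invariant after every stem; so [p] is not altered by any rule here.
So the underlying form is /-bɛ/, and voiced stops become voiceless after a vowel.

/-bɛ/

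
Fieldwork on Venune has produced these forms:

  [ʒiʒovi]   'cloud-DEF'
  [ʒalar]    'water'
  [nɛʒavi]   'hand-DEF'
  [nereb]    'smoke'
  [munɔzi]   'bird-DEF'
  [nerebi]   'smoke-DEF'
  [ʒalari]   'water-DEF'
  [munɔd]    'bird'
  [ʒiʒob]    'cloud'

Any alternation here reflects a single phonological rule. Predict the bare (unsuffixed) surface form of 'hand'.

[nɛʒab]

In [ʒiʒob] and [ʒiʒovi] the final segment of 'cloud' alternates: [b] ~ [v].
The stem 'smoke' ([nereb], [nerebi]) shows [b] unchanged in both environments, so [b] cannot be basic with [v] derived before the DEF suffix.
The alternation reflects word-final hardening: voiced fricatives become stops word-finally. /v/ is underlying.
From [nɛʒavi] the stem 'hand' is /nɛʒav/; word-finally this yields [nɛʒab].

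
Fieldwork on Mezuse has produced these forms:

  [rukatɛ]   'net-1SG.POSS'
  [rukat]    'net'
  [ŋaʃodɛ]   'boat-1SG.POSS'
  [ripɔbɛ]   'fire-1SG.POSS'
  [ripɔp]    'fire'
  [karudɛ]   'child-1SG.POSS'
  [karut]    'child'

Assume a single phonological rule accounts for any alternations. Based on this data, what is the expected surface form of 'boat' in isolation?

[ŋaʃot]

'child' shows [d] ~ [t] at the end of the stem ([karudɛ] vs [karut]).
Compare 'net', with invariant [t] in [rukatɛ] and [rukat]: an analysis with underlying /t/ and a rule producing [d] before the 1SG.POSS suffix would wrongly predict alternation here too.
Therefore /d/ is basic and [t] is derived by word-final obstruent devoicing (voiced obstruents become voiceless word-finally).
The one attested form of 'boat', [ŋaʃodɛ], shows underlying /ŋaʃod/. Applying the same rule word-finally gives [ŋaʃot].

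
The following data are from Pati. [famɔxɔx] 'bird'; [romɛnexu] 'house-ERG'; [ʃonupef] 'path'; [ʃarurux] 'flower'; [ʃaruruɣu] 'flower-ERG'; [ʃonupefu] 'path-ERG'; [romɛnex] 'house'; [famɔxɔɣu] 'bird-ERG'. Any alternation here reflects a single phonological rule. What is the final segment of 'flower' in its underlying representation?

The root 'flower' surfaces as [ʃaruruɣu] and [ʃarurux], with a stem-final [ɣ] ~ [x] alternation.
The stem 'house' ([romɛnexu], [romɛnex]) shows [x] unchanged in both environments, so [x] cannot be basic with [ɣ] derived before the ERG suffix.
So /ɣ/ is underlying, and a rule of word-final obstruent devoicing — voiced obstruents become voiceless word-finally — gives [x].

/ɣ/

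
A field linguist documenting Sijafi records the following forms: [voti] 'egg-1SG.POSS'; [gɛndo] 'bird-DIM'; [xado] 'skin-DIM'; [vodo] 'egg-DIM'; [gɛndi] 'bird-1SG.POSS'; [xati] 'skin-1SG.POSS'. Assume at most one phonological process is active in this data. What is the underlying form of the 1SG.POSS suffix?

/-ti/

The 1SG.POSS morpheme has two allomorphs, [-di] and [-ti].
By contrast the DIM suffix keeps its initial [d] throughout — that segment must be underlying.
The 1SG.POSS suffix is therefore /-ti/ underlyingly, with post-nasal voicing: voiceless stops become voiced after a nasal.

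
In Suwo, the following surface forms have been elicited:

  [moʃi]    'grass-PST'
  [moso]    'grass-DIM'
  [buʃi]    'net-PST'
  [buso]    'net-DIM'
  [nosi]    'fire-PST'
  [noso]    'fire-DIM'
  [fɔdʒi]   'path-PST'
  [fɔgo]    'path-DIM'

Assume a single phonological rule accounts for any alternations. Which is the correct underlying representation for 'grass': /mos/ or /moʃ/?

/moʃ/

The stem for 'grass' ends in [ʃ] in [moʃi] but [s] in [moso].
If /s/ were underlying and a rule turned it into [ʃ] before the PST suffix, 'fire' would also alternate; but it has [s] in both [nosi] and [noso].
The alternation reflects depalatalization: palato-alveolar /dʒ/ and /ʃ/ become [g] and [s] when no front vowel follows. /ʃ/ is underlying.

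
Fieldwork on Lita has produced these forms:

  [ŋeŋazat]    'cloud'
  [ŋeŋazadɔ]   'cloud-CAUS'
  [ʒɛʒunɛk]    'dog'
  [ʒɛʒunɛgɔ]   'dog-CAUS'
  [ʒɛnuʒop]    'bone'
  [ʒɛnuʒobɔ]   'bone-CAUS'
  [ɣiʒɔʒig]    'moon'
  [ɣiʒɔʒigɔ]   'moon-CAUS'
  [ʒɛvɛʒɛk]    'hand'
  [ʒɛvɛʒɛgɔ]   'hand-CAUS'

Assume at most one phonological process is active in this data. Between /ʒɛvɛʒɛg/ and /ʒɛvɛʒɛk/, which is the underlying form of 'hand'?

/ʒɛvɛʒɛk/

The stem for 'hand' ends in [k] in [ʒɛvɛʒɛk] but [g] in [ʒɛvɛʒɛgɔ].
The stem 'moon' ([ɣiʒɔʒig], [ɣiʒɔʒigɔ]) shows [g] unchanged in both environments, so [g] cannot be basic with [k] derived in isolation.
So /k/ is underlying, and a rule of intervocalic voicing — voiceless stops become voiced between vowels — gives [g].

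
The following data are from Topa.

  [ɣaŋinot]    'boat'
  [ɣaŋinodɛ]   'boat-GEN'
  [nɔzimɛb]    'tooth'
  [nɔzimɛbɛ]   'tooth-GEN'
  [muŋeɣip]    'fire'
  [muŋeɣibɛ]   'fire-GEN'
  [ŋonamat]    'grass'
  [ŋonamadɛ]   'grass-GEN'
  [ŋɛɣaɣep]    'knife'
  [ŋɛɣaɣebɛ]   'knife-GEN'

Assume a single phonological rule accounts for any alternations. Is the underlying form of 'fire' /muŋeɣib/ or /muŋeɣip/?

In [muŋeɣip] and [muŋeɣibɛ] the final segment of 'fire' alternates: [p] ~ [b].
But 'tooth' keeps [b] in both environments ([nɔzimɛb], [nɔzimɛbɛ]), so there is no rule changing /b/ to [p] in isolation.
So /p/ is underlying, and a rule of intervocalic voicing — voiceless stops become voiced between vowels — gives [b].

/muŋeɣip/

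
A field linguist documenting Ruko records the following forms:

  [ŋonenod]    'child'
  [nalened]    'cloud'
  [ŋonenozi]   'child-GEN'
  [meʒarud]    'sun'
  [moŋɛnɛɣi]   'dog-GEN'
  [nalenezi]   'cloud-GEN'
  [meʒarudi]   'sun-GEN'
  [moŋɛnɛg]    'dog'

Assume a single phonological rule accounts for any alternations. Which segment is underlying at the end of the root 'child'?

The root 'child' surfaces as [ŋonenod] and [ŋonenozi], with a stem-final [d] ~ [z] alternation.
If /d/ were underlying and a rule turned it into [z] before the GEN suffix, 'sun' would also alternate; but it has [d] in both [meʒarud] and [meʒarudi].
So /z/ is underlying, and a rule of word-final hardening — voiced fricatives become stops word-finally — gives [d].

/z/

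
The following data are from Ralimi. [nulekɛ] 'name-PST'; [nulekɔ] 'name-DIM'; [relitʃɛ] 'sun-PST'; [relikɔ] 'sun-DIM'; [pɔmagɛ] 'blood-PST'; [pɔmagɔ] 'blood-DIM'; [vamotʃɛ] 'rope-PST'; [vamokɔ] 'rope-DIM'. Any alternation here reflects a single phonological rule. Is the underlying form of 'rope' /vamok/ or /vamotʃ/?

/vamotʃ/

'rope' shows [tʃ] ~ [k] at the end of the stem ([vamotʃɛ] vs [vamokɔ]).
Compare 'name', with invariant [k] in [nulekɛ] and [nulekɔ]: an analysis with underlying /k/ and a rule producing [tʃ] before the PST suffix would wrongly predict alternation here too.
Therefore /tʃ/ is basic and [k] is derived by depalatalization (palato-alveolar /tʃ/ becomes [k] when no front vowel follows).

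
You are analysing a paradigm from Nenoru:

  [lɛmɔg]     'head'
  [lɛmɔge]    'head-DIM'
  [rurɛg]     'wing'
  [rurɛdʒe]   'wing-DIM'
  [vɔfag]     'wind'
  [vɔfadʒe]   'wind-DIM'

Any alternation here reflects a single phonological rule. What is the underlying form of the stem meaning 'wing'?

/rurɛdʒ/

The stem for 'wing' ends in [g] in [rurɛg] but [dʒ] in [rurɛdʒe].
Compare 'head', with invariant [g] in [lɛmɔg] and [lɛmɔge]: an analysis with underlying /g/ and a rule producing [dʒ] before the DIM suffix would wrongly predict alternation here too.
So /dʒ/ is underlying, and a rule of depalatalization — palato-alveolar /dʒ/ becomes [g] when no front vowel follows — gives [g].
The underlying form of 'wing' is therefore /rurɛdʒ/.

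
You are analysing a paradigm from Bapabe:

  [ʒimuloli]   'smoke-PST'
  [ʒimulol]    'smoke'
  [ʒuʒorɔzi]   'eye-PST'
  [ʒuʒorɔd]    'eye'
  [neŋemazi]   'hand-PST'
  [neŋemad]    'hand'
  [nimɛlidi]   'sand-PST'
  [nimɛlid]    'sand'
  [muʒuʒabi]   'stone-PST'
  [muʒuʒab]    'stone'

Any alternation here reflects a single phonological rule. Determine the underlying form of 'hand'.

The stem for 'hand' ends in [z] in [neŋemazi] but [d] in [neŋemad].
If /d/ were underlying and a rule turned it into [z] before the PST suffix, 'sand' would also alternate; but it has [d] in both [nimɛlidi] and [nimɛlid].
The underlying segment must be /z/; voiced fricatives become stops word-finally, yielding [d] there.

/neŋemaz/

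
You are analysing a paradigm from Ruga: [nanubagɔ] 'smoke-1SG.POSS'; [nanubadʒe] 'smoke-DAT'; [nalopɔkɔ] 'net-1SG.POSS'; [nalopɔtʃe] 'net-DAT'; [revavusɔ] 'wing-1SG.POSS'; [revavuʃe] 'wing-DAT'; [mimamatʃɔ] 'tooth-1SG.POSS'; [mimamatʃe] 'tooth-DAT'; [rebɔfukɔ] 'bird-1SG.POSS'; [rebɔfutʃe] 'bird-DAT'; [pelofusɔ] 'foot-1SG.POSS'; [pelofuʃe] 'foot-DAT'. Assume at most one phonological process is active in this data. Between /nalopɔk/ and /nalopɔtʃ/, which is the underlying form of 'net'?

/nalopɔk/

The root 'net' surfaces as [nalopɔkɔ] and [nalopɔtʃe], with a stem-final [k] ~ [tʃ] alternation.
Compare 'tooth', with invariant [tʃ] in [mimamatʃɔ] and [mimamatʃe]: an analysis with underlying /tʃ/ and a rule producing [k] before the 1SG.POSS suffix would wrongly predict alternation here too.
So /k/ is underlying, and a rule of palatalization before a front vowel — /k/, /g/ and /s/ become palato-alveolar [tʃ], [dʒ] and [ʃ] before a front vowel — gives [tʃ].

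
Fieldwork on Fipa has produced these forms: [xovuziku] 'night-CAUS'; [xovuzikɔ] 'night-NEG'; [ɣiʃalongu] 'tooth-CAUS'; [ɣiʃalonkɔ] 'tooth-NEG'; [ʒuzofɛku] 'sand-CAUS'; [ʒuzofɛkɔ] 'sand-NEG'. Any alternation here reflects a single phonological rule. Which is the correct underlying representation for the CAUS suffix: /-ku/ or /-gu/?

/-gu/

The CAUS morpheme has two allomorphs, [-gu] and [-ku].
By contrast the NEG suffix keeps its initial [k] throughout — that segment must be underlying.
So the underlying form is /-gu/, and voiced stops become voiceless after a vowel.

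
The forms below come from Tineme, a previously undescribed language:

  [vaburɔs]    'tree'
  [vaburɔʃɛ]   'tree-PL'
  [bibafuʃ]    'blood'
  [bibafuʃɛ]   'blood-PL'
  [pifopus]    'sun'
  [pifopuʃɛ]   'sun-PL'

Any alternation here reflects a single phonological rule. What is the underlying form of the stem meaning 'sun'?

/pifopus/

The root 'sun' surfaces as [pifopus] and [pifopuʃɛ], with a stem-final [s] ~ [ʃ] alternation.
If /ʃ/ were underlying and a rule turned it into [s] in isolation, 'blood' would also alternate; but it has [ʃ] in both [bibafuʃ] and [bibafuʃɛ].
Therefore /s/ is basic and [ʃ] is derived by palatalization before a front vowel (/s/ becomes palato-alveolar [ʃ] before a front vowel).
Hence 'sun' is /pifopus/ underlyingly.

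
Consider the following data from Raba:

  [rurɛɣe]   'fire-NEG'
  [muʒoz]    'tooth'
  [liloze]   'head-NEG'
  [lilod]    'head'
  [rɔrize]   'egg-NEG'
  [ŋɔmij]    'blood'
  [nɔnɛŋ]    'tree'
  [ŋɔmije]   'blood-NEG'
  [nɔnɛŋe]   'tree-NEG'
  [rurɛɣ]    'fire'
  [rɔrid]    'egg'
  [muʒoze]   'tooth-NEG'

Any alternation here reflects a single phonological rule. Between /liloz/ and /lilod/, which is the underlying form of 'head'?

/lilod/

The stem for 'head' ends in [z] in [liloze] but [d] in [lilod].
Compare 'tooth', with invariant [z] in [muʒoze] and [muʒoz]: an analysis with underlying /z/ and a rule producing [d] in isolation would wrongly predict alternation here too.
The underlying segment must be /d/; voiced stops become fricatives between vowels, yielding [z] there.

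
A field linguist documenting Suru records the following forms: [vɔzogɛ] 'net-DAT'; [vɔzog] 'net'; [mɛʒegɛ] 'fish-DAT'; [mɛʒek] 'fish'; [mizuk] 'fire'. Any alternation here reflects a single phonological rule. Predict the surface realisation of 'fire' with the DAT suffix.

[mizugɛ]

The stem for 'fish' ends in [g] in [mɛʒegɛ] but [k] in [mɛʒek].
Compare 'net', with invariant [g] in [vɔzogɛ] and [vɔzog]: an analysis with underlying /g/ and a rule producing [k] in isolation would wrongly predict alternation here too.
The underlying segment must be /k/; voiceless stops become voiced between vowels, yielding [g] there.
The one attested form of 'fire', [mizuk], shows underlying /mizuk/. Applying the same rule between vowels gives [mizugɛ].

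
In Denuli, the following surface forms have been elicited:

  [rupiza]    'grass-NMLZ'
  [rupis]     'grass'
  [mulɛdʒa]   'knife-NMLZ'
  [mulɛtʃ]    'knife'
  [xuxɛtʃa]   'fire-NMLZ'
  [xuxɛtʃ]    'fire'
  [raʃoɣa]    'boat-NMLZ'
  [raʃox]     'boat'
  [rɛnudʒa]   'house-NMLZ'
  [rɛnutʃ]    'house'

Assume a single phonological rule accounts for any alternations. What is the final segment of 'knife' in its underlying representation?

The stem for 'knife' ends in [dʒ] in [mulɛdʒa] but [tʃ] in [mulɛtʃ].
Compare 'fire', with invariant [tʃ] in [xuxɛtʃa] and [xuxɛtʃ]: an analysis with underlying /tʃ/ and a rule producing [dʒ] before the NMLZ suffix would wrongly predict alternation here too.
The alternation reflects word-final obstruent devoicing: voiced obstruents become voiceless word-finally. /dʒ/ is underlying.

/dʒ/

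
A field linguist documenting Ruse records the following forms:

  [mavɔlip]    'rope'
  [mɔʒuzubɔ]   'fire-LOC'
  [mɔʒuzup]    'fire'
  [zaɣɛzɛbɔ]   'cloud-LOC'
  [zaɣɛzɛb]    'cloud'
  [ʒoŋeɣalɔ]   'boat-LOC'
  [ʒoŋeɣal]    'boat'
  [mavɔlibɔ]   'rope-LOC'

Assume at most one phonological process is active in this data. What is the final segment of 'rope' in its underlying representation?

/p/

'rope' shows [b] ~ [p] at the end of the stem ([mavɔlibɔ] vs [mavɔlip]).
Compare 'cloud', with invariant [b] in [zaɣɛzɛbɔ] and [zaɣɛzɛb]: an analysis with underlying /b/ and a rule producing [p] in isolation would wrongly predict alternation here too.
The underlying segment must be /p/; voiceless stops become voiced between vowels, yielding [b] there.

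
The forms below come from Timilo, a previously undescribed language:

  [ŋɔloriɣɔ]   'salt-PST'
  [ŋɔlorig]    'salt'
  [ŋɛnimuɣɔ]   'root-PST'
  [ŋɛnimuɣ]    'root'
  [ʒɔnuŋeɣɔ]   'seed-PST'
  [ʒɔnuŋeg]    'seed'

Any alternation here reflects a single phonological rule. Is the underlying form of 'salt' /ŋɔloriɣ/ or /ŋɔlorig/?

The root 'salt' surfaces as [ŋɔloriɣɔ] and [ŋɔlorig], with a stem-final [ɣ] ~ [g] alternation.
If /ɣ/ were underlying and a rule turned it into [g] in isolation, 'root' would also alternate; but it has [ɣ] in both [ŋɛnimuɣɔ] and [ŋɛnimuɣ].
So /g/ is underlying, and a rule of intervocalic spirantization — voiced stops become fricatives between vowels — gives [ɣ].

/ŋɔlorig/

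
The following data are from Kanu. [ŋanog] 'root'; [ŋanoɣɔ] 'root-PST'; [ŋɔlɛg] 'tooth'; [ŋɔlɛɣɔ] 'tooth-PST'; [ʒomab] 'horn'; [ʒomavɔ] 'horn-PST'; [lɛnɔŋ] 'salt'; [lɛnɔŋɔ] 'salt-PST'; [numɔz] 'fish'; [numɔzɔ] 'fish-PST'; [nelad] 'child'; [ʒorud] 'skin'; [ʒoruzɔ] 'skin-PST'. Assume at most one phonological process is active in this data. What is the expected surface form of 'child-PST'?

The root 'skin' surfaces as [ʒorud] and [ʒoruzɔ], with a stem-final [d] ~ [z] alternation.
But 'fish' keeps [z] in both environments ([numɔz], [numɔzɔ]), so there is no rule changing /z/ to [d] in isolation.
The underlying segment must be /d/; voiced stops become fricatives between vowels, yielding [z] there.
From [nelad] the stem 'child' is /nelad/; between vowels this yields [nelazɔ].

[nelazɔ]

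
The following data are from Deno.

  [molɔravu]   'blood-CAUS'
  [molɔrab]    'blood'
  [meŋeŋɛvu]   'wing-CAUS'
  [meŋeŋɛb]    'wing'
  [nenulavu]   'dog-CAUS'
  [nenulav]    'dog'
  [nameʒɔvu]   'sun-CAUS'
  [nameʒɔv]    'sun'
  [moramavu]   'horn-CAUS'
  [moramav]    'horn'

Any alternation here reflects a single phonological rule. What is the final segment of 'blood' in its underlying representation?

In [molɔravu] and [molɔrab] the final segment of 'blood' alternates: [v] ~ [b].
If /v/ were underlying and a rule turned it into [b] in isolation, 'dog' would also alternate; but it has [v] in both [nenulavu] and [nenulav].
The alternation reflects intervocalic spirantization: voiced stops become fricatives between vowels. /b/ is underlying.

/b/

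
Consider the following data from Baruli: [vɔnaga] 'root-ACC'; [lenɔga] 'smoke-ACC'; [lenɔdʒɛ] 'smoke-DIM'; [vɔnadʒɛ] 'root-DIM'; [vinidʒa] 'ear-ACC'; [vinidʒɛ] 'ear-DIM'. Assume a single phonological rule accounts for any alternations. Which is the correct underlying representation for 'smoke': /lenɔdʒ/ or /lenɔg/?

The root 'smoke' surfaces as [lenɔga] and [lenɔdʒɛ], with a stem-final [g] ~ [dʒ] alternation.
If /dʒ/ were underlying and a rule turned it into [g] before the ACC suffix, 'ear' would also alternate; but it has [dʒ] in both [vinidʒa] and [vinidʒɛ].
So /g/ is underlying, and a rule of palatalization before a front vowel — /g/ becomes palato-alveolar [dʒ] before a front vowel — gives [dʒ].

/lenɔg/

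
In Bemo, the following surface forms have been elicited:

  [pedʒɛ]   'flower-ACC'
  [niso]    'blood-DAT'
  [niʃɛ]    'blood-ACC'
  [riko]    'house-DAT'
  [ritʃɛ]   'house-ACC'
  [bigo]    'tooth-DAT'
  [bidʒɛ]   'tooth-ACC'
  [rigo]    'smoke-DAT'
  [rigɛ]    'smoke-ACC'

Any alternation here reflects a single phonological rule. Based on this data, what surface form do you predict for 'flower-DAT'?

In [bigo] and [bidʒɛ] the final segment of 'tooth' alternates: [g] ~ [dʒ].
The stem 'smoke' ([rigo], [rigɛ]) shows [g] unchanged in both environments, so [g] cannot be basic with [dʒ] derived before the ACC suffix.
The underlying segment must be /dʒ/; palato-alveolar /tʃ/, /dʒ/ and /ʃ/ become [k], [g] and [s] when no front vowel follows, yielding [g] there.
From [pedʒɛ] the stem 'flower' is /pedʒ/; when no front vowel follows this yields [pego].

[pego]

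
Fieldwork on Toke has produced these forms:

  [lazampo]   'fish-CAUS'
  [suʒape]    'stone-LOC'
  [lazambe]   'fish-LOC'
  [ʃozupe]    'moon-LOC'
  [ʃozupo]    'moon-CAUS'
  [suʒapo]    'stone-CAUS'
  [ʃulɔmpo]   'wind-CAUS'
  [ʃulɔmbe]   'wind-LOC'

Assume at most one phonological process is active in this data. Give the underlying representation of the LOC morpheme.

The LOC suffix surfaces as [-be] and [-pe], depending on the final segment of the stem.
By contrast the CAUS suffix keeps its initial [p] throughout — that segment must be underlying.
The LOC suffix is therefore /-be/ underlyingly, with post-vocalic devoicing: voiced stops become voiceless after a vowel.

/-be/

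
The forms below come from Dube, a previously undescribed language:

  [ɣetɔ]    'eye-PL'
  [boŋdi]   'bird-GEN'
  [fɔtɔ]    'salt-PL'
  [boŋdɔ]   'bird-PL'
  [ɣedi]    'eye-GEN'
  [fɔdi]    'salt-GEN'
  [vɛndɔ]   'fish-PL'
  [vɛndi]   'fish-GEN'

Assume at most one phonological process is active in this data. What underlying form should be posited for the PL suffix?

The PL suffix surfaces as [-dɔ] and [-tɔ], depending on the final segment of the stem.
By contrast the GEN suffix keeps its initial [d] throughout — that segment must be underlying.
The PL suffix is therefore /-tɔ/ underlyingly, with post-nasal voicing: voiceless stops become voiced after a nasal.

/-tɔ/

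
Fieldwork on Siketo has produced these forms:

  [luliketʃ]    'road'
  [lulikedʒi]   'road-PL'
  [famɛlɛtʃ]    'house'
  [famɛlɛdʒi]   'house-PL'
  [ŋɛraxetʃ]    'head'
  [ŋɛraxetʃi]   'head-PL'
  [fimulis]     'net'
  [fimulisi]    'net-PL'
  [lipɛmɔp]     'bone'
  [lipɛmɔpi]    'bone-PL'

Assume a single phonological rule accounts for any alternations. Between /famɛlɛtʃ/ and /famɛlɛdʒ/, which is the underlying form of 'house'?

/famɛlɛdʒ/

In [famɛlɛtʃ] and [famɛlɛdʒi] the final segment of 'house' alternates: [tʃ] ~ [dʒ].
If /tʃ/ were underlying and a rule turned it into [dʒ] before the PL suffix, 'head' would also alternate; but it has [tʃ] in both [ŋɛraxetʃ] and [ŋɛraxetʃi].
The alternation reflects word-final obstruent devoicing: voiced obstruents become voiceless word-finally. /dʒ/ is underlying.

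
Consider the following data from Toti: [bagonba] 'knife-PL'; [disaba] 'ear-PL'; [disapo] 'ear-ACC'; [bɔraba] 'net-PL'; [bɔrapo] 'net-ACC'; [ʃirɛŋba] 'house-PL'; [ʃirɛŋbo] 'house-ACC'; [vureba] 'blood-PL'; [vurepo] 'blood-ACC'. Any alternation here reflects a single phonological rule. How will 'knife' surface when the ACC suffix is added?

[bagonbo]

The ACC morpheme has two allomorphs, [-bo] and [-po].
The PL suffix, which begins with [b], is invariant after every stem; so [b] is not altered by any rule here.
The ACC suffix is therefore /-po/ underlyingly, with post-nasal voicing: voiceless stops become voiced after a nasal.
After 'knife', which ends in a nasal, the suffix surfaces as [-bo], giving [bagonbo].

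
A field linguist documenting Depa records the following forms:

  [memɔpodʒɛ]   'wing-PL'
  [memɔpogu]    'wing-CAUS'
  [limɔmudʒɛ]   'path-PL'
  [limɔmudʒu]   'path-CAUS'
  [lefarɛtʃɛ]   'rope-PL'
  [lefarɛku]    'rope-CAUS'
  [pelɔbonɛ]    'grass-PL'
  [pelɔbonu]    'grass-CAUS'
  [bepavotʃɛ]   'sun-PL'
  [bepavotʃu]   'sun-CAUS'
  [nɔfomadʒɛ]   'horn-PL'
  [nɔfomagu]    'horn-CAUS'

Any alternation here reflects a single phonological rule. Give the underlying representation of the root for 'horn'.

The root 'horn' surfaces as [nɔfomadʒɛ] and [nɔfomagu], with a stem-final [dʒ] ~ [g] alternation.
But 'path' keeps [dʒ] in both environments ([limɔmudʒɛ], [limɔmudʒu]), so there is no rule changing /dʒ/ to [g] before the CAUS suffix.
The underlying segment must be /g/; /k/ and /g/ become palato-alveolar [tʃ] and [dʒ] before a front vowel, yielding [dʒ] there.

/nɔfomag/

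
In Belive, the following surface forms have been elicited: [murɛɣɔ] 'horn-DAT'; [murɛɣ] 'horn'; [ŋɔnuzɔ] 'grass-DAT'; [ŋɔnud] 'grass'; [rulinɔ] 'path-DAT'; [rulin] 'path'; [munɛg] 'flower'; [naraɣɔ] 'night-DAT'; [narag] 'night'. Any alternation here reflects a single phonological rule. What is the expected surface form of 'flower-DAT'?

'night' shows [ɣ] ~ [g] at the end of the stem ([naraɣɔ] vs [narag]).
Compare 'horn', with invariant [ɣ] in [murɛɣɔ] and [murɛɣ]: an analysis with underlying /ɣ/ and a rule producing [g] in isolation would wrongly predict alternation here too.
Therefore /g/ is basic and [ɣ] is derived by intervocalic spirantization (voiced stops become fricatives between vowels).
From [munɛg] the stem 'flower' is /munɛg/; between vowels this yields [munɛɣɔ].

[munɛɣɔ]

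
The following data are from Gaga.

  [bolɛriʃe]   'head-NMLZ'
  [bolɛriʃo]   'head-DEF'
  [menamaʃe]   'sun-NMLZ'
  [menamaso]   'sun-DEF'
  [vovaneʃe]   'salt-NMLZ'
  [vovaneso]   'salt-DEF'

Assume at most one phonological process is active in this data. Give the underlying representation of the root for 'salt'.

In [vovaneʃe] and [vovaneso] the final segment of 'salt' alternates: [ʃ] ~ [s].
The stem 'head' ([bolɛriʃe], [bolɛriʃo]) shows [ʃ] unchanged in both environments, so [ʃ] cannot be basic with [s] derived before the DEF suffix.
The alternation reflects palatalization before a front vowel: /s/ becomes palato-alveolar [ʃ] before a front vowel. /s/ is underlying.
The underlying form of 'salt' is therefore /vovanes/.

/vovanes/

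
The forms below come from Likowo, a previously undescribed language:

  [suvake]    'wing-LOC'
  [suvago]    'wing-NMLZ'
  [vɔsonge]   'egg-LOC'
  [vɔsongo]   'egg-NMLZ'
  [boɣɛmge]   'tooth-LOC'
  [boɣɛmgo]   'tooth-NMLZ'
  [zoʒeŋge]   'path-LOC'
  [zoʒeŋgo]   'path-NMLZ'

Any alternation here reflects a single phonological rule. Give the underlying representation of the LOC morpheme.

/-ke/

The LOC morpheme has two allomorphs, [-ge] and [-ke].
By contrast the NMLZ suffix keeps its initial [g] throughout — that segment must be underlying.
The LOC suffix is therefore /-ke/ underlyingly, with post-nasal voicing: voiceless stops become voiced after a nasal.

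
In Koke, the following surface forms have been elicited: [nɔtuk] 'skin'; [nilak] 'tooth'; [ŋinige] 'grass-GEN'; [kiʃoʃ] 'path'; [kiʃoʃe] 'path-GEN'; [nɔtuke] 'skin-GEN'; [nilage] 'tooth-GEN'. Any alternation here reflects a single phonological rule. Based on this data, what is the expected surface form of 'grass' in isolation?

[ŋinik]

In [nilak] and [nilage] the final segment of 'tooth' alternates: [k] ~ [g].
The stem 'skin' ([nɔtuk], [nɔtuke]) shows [k] unchanged in both environments, so [k] cannot be basic with [g] derived before the GEN suffix.
Therefore /g/ is basic and [k] is derived by word-final obstruent devoicing (voiced obstruents become voiceless word-finally).
From [ŋinige] the stem 'grass' is /ŋinig/; word-finally this yields [ŋinik].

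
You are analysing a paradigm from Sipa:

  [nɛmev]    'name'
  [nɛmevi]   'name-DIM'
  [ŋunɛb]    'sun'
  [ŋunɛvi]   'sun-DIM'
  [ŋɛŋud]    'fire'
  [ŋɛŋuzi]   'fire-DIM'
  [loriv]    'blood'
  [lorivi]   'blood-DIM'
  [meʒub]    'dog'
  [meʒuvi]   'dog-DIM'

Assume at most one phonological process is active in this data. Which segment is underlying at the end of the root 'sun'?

The stem for 'sun' ends in [b] in [ŋunɛb] but [v] in [ŋunɛvi].
But 'blood' keeps [v] in both environments ([loriv], [lorivi]), so there is no rule changing /v/ to [b] in isolation.
The underlying segment must be /b/; voiced stops become fricatives between vowels, yielding [v] there.

/b/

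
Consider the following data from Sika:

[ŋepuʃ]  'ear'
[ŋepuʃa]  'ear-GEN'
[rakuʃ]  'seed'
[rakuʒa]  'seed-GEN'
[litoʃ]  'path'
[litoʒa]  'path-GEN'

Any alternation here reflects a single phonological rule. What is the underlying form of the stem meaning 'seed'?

In [rakuʃ] and [rakuʒa] the final segment of 'seed' alternates: [ʃ] ~ [ʒ].
The stem 'ear' ([ŋepuʃ], [ŋepuʃa]) shows [ʃ] unchanged in both environments, so [ʃ] cannot be basic with [ʒ] derived before the GEN suffix.
The alternation reflects word-final obstruent devoicing: voiced obstruents become voiceless word-finally. /ʒ/ is underlying.
Hence 'seed' is /rakuʒ/ underlyingly.

/rakuʒ/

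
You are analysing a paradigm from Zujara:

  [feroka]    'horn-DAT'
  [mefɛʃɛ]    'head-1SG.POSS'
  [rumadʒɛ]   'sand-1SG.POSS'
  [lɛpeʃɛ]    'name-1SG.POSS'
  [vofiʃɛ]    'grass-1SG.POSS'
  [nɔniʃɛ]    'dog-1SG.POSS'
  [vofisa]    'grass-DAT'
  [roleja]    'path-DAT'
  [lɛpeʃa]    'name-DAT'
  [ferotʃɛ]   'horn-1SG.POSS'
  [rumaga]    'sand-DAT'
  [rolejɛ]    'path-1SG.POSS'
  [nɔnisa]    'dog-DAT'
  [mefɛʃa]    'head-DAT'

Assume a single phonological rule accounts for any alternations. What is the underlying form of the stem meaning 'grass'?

/vofis/

The stem for 'grass' ends in [s] in [vofisa] but [ʃ] in [vofiʃɛ].
If /ʃ/ were underlying and a rule turned it into [s] before the DAT suffix, 'head' would also alternate; but it has [ʃ] in both [mefɛʃa] and [mefɛʃɛ].
So /s/ is underlying, and a rule of palatalization before a front vowel — /k/, /g/ and /s/ become palato-alveolar [tʃ], [dʒ] and [ʃ] before a front vowel — gives [ʃ].
Hence 'grass' is /vofis/ underlyingly.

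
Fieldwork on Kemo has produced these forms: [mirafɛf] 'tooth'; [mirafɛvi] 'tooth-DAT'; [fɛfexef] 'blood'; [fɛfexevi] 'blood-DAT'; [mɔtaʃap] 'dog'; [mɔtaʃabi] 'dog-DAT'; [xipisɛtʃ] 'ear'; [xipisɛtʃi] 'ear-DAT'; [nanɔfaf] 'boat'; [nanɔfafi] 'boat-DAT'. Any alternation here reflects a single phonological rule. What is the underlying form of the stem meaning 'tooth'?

/mirafɛv/

'tooth' shows [f] ~ [v] at the end of the stem ([mirafɛf] vs [mirafɛvi]).
The stem 'boat' ([nanɔfaf], [nanɔfafi]) shows [f] unchanged in both environments, so [f] cannot be basic with [v] derived before the DAT suffix.
So /v/ is underlying, and a rule of word-final obstruent devoicing — voiced obstruents become voiceless word-finally — gives [f].
The underlying form of 'tooth' is therefore /mirafɛv/.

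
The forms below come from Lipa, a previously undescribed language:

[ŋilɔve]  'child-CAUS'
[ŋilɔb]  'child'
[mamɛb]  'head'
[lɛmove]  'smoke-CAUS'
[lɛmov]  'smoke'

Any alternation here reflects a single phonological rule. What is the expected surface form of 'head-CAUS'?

[mamɛve]

The root 'child' surfaces as [ŋilɔb] and [ŋilɔve], with a stem-final [b] ~ [v] alternation.
But 'smoke' keeps [v] in both environments ([lɛmov], [lɛmove]), so there is no rule changing /v/ to [b] in isolation.
Therefore /b/ is basic and [v] is derived by intervocalic spirantization (voiced stops become fricatives between vowels).
From [mamɛb] the stem 'head' is /mamɛb/; between vowels this yields [mamɛve].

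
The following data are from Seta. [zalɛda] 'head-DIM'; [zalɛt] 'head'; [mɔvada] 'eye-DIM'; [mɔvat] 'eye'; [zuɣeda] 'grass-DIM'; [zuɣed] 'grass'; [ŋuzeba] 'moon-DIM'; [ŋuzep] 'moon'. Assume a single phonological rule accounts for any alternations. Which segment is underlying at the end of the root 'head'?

/t/

The stem for 'head' ends in [d] in [zalɛda] but [t] in [zalɛt].
If /d/ were underlying and a rule turned it into [t] in isolation, 'grass' would also alternate; but it has [d] in both [zuɣeda] and [zuɣed].
Therefore /t/ is basic and [d] is derived by intervocalic voicing (voiceless stops become voiced between vowels).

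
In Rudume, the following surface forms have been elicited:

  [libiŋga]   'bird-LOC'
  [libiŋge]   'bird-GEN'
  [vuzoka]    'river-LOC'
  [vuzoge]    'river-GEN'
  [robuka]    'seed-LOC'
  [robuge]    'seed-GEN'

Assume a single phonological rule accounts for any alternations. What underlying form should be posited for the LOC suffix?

The LOC suffix surfaces as [-ga] and [-ka], depending on the final segment of the stem.
By contrast the GEN suffix keeps its initial [g] throughout — that segment must be underlying.
So the underlying form is /-ka/, and voiceless stops become voiced after a nasal.

/-ka/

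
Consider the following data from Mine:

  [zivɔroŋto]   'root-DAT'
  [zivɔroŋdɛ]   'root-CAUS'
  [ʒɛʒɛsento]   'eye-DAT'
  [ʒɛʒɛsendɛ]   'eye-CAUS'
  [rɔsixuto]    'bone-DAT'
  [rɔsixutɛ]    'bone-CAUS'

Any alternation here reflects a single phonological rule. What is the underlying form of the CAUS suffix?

/-dɛ/

The CAUS morpheme has two allomorphs, [-dɛ] and [-tɛ].
The DAT suffix, which begins with [t], is invariant after every stem; so [t] is not altered by any rule here.
The CAUS suffix is therefore /-dɛ/ underlyingly, with post-vocalic devoicing: voiced stops become voiceless after a vowel.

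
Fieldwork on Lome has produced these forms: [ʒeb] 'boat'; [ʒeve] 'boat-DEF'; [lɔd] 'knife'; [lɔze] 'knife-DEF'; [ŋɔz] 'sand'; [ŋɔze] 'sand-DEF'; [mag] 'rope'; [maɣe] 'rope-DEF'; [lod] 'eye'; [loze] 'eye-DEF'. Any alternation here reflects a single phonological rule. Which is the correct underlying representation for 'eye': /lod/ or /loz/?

/lod/

The stem for 'eye' ends in [d] in [lod] but [z] in [loze].
The stem 'sand' ([ŋɔz], [ŋɔze]) shows [z] unchanged in both environments, so [z] cannot be basic with [d] derived in isolation.
Therefore /d/ is basic and [z] is derived by intervocalic spirantization (voiced stops become fricatives between vowels).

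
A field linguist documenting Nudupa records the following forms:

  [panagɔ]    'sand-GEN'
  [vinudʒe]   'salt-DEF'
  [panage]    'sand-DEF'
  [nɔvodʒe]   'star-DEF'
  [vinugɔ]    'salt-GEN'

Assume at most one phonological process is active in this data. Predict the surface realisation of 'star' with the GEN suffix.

The root 'salt' surfaces as [vinugɔ] and [vinudʒe], with a stem-final [g] ~ [dʒ] alternation.
If /g/ were underlying and a rule turned it into [dʒ] before the DEF suffix, 'sand' would also alternate; but it has [g] in both [panagɔ] and [panage].
The underlying segment must be /dʒ/; palato-alveolar /dʒ/ becomes [g] when no front vowel follows, yielding [g] there.
From [nɔvodʒe] the stem 'star' is /nɔvodʒ/; when no front vowel follows this yields [nɔvogɔ].

[nɔvogɔ]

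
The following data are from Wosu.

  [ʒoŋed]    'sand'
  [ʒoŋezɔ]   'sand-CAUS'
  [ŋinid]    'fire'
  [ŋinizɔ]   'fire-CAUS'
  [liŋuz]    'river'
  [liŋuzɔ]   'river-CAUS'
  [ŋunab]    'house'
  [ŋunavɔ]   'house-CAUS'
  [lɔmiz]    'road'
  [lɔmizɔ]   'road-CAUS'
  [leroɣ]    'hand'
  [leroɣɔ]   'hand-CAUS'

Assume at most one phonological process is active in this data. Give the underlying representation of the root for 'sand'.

/ʒoŋed/

'sand' shows [d] ~ [z] at the end of the stem ([ʒoŋed] vs [ʒoŋezɔ]).
The stem 'road' ([lɔmiz], [lɔmizɔ]) shows [z] unchanged in both environments, so [z] cannot be basic with [d] derived in isolation.
The alternation reflects intervocalic spirantization: voiced stops become fricatives between vowels. /d/ is underlying.
So 'sand' = /ʒoŋed/.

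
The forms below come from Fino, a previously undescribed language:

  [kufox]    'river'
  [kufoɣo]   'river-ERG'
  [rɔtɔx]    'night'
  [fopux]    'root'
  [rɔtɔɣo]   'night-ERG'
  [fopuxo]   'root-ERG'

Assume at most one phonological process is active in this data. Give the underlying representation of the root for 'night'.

/rɔtɔɣ/

The root 'night' surfaces as [rɔtɔɣo] and [rɔtɔx], with a stem-final [ɣ] ~ [x] alternation.
Compare 'root', with invariant [x] in [fopuxo] and [fopux]: an analysis with underlying /x/ and a rule producing [ɣ] before the ERG suffix would wrongly predict alternation here too.
The alternation reflects word-final obstruent devoicing: voiced obstruents become voiceless word-finally. /ɣ/ is underlying.
Hence 'night' is /rɔtɔɣ/ underlyingly.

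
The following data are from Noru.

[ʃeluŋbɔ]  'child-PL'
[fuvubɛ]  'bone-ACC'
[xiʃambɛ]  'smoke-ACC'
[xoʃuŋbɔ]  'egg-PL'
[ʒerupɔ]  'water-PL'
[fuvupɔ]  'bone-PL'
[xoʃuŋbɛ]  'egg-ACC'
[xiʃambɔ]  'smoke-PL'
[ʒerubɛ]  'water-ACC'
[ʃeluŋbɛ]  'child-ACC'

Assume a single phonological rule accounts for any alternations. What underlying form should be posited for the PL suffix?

The PL morpheme has two allomorphs, [-bɔ] and [-pɔ].
The ACC suffix, which begins with [b], is invariant after every stem; so [b] is not altered by any rule here.
The PL suffix is therefore /-pɔ/ underlyingly, with post-nasal voicing: voiceless stops become voiced after a nasal.

/-pɔ/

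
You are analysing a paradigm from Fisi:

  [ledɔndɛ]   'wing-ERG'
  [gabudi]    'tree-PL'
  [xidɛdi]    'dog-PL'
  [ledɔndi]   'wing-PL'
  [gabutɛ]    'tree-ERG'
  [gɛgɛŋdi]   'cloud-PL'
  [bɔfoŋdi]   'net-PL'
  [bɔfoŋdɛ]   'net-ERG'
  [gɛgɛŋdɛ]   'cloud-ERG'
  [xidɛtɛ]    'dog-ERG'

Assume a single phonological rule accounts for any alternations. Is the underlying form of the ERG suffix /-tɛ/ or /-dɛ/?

/-tɛ/

The ERG morpheme has two allomorphs, [-dɛ] and [-tɛ].
The PL suffix, which begins with [d], is invariant after every stem; so [d] is not altered by any rule here.
So the underlying form is /-tɛ/, and voiceless stops become voiced after a nasal.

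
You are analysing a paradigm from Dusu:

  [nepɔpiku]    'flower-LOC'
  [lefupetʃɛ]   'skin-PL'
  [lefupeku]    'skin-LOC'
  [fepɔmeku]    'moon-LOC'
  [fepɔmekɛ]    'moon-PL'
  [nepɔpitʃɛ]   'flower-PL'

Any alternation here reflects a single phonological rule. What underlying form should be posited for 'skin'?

'skin' shows [k] ~ [tʃ] at the end of the stem ([lefupeku] vs [lefupetʃɛ]).
Compare 'moon', with invariant [k] in [fepɔmeku] and [fepɔmekɛ]: an analysis with underlying /k/ and a rule producing [tʃ] before the PL suffix would wrongly predict alternation here too.
The alternation reflects depalatalization: palato-alveolar /tʃ/ becomes [k] when no front vowel follows. /tʃ/ is underlying.

/lefupetʃ/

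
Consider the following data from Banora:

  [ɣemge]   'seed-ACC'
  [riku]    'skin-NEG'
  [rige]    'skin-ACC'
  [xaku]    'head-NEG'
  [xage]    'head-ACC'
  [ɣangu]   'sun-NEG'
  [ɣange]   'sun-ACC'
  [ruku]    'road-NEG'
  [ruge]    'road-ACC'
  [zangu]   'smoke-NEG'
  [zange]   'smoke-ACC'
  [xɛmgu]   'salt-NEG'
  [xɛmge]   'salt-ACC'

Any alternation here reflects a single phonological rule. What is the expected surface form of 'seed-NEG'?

The NEG suffix surfaces as [-gu] and [-ku], depending on the final segment of the stem.
The ACC suffix, which begins with [g], is invariant after every stem; so [g] is not altered by any rule here.
The NEG suffix is therefore /-ku/ underlyingly, with post-nasal voicing: voiceless stops become voiced after a nasal.
After 'seed', which ends in a nasal, the suffix surfaces as [-gu], giving [ɣemgu].

[ɣemgu]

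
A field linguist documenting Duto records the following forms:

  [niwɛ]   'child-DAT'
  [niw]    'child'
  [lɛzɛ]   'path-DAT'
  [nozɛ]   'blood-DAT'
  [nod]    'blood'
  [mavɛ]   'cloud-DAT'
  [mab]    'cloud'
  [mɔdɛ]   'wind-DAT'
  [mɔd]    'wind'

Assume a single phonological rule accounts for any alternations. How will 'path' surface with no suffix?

The stem for 'blood' ends in [z] in [nozɛ] but [d] in [nod].
The stem 'wind' ([mɔdɛ], [mɔd]) shows [d] unchanged in both environments, so [d] cannot be basic with [z] derived before the DAT suffix.
Therefore /z/ is basic and [d] is derived by word-final hardening (voiced fricatives become stops word-finally).
The one attested form of 'path', [lɛzɛ], shows underlying /lɛz/. Applying the same rule word-finally gives [lɛd].

[lɛd]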